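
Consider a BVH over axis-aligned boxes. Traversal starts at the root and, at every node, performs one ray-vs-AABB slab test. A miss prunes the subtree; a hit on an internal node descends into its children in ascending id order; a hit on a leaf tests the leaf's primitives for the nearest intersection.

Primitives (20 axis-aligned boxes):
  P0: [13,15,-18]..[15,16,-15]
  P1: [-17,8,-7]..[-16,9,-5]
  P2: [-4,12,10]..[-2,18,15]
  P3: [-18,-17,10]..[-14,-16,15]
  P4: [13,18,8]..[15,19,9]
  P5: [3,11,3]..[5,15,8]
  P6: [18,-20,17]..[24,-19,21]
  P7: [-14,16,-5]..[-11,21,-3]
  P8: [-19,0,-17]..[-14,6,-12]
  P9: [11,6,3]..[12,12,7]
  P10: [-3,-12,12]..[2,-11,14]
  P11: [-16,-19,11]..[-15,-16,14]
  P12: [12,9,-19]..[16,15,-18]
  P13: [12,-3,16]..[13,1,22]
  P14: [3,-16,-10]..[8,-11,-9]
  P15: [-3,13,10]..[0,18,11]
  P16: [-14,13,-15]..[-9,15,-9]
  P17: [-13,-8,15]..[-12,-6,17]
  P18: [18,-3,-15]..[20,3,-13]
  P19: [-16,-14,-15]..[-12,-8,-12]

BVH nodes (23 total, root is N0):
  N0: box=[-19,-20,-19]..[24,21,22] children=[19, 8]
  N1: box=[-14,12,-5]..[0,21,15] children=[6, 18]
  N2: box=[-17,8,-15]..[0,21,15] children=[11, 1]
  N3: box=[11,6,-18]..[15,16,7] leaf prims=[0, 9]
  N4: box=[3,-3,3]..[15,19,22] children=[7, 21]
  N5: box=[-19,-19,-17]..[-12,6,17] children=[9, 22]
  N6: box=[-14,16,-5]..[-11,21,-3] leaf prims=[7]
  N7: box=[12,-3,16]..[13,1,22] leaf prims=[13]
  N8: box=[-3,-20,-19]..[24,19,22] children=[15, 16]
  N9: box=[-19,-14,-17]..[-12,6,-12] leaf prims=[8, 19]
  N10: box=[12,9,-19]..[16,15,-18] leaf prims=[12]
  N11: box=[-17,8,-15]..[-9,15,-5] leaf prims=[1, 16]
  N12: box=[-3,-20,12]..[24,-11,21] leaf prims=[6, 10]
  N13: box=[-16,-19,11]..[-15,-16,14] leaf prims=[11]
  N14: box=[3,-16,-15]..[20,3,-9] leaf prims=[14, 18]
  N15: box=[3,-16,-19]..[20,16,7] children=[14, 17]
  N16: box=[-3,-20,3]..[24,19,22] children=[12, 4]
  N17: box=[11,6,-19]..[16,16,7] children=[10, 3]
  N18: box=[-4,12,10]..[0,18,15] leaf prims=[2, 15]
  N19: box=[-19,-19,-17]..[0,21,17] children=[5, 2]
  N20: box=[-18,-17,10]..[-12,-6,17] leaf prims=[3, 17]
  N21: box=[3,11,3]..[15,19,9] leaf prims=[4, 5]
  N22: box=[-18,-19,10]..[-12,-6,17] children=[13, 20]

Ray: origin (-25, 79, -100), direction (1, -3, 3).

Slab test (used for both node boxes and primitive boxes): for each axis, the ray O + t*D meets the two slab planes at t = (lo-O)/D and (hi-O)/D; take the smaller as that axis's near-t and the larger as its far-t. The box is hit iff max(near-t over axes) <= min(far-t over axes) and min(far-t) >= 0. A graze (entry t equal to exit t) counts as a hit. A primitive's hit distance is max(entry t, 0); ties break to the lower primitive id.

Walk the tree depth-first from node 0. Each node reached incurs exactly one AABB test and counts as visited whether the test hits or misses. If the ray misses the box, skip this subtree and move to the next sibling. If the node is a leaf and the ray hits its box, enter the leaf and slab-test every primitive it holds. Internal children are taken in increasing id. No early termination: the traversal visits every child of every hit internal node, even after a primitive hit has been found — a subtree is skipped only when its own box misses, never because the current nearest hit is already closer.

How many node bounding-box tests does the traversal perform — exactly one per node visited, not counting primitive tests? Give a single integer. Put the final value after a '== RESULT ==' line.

Traverse from the root:
N0 x:[6,49] y:[58/3,33] z:[27,122/3] -> hit [27,33], descend [8, 19]
  N8 x:[22,49] y:[20,33] z:[27,122/3] -> hit [27,33], descend [15, 16]
    N15 x:[28,45] y:[21,95/3] z:[27,107/3] -> hit [28,95/3], descend [14, 17]
      N14 x:[28,45] y:[76/3,95/3] z:[85/3,91/3] -> hit [85/3,91/3] leaf, test {P14@t=30, P18(miss)}
      N17 x:[36,41] y:[21,73/3] z:[27,107/3] -> miss, prune
    N16 x:[22,49] y:[20,33] z:[103/3,122/3] -> miss, prune
  N19 x:[6,25] y:[58/3,98/3] z:[83/3,39] -> miss, prune

7 AABB tests over nodes [0, 8, 15, 14, 17, 16, 19]; 1 leaf entered; closest P14.

== RESULT ==
7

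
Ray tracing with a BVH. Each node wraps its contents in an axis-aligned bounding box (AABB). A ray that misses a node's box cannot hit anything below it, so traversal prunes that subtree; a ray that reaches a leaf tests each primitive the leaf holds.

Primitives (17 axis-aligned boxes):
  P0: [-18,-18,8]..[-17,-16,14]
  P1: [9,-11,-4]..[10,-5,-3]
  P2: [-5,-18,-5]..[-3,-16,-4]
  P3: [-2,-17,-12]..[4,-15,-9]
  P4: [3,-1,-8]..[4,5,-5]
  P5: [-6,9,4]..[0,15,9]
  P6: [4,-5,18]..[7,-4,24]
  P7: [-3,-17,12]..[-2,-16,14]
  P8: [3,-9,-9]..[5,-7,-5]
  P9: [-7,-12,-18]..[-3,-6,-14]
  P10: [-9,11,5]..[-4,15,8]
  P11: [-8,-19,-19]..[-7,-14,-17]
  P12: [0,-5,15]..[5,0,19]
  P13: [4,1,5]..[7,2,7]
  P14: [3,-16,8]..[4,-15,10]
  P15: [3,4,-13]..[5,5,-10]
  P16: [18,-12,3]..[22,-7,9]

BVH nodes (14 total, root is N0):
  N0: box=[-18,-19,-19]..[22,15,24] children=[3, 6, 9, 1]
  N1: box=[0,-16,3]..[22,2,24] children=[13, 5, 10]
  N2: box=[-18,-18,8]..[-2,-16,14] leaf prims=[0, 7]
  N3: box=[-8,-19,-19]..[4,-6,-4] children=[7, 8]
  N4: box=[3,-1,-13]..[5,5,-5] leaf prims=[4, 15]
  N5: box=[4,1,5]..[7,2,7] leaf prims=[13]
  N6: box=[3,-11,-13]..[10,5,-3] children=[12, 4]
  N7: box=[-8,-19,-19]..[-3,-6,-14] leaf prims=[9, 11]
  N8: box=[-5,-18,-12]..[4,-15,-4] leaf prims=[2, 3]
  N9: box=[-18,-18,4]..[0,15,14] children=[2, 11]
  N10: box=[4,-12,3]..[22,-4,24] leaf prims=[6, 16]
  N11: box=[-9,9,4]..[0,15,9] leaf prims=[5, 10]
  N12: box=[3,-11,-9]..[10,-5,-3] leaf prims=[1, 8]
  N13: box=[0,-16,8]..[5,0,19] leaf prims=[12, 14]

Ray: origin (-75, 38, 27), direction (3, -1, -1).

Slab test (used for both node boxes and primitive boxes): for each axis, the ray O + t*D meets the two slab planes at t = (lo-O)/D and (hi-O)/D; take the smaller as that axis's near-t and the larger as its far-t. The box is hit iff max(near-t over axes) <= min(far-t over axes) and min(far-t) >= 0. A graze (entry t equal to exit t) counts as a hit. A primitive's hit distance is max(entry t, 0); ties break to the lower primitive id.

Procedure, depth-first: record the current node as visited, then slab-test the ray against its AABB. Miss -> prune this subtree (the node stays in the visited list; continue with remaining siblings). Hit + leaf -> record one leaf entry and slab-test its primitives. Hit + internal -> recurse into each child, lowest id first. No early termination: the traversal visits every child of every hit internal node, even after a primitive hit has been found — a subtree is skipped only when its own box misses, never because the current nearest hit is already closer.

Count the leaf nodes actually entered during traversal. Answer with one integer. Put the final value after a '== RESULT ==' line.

Traverse from the root:
N0 x:[19,97/3] y:[23,57] z:[3,46] -> hit [23,97/3], descend [1, 3, 6, 9]
  N1 x:[25,97/3] y:[36,54] z:[3,24] -> miss, prune
  N3 x:[67/3,79/3] y:[44,57] z:[31,46] -> miss, prune
  N6 x:[26,85/3] y:[33,49] z:[30,40] -> miss, prune
  N9 x:[19,25] y:[23,56] z:[13,23] -> hit [23,23], descend [2, 11]
    N2 x:[19,73/3] y:[54,56] z:[13,19] -> miss, prune
    N11 x:[22,25] y:[23,29] z:[18,23] -> hit [23,23] leaf, test {P5@t=23, P10(miss)}

order=[0, 1, 3, 6, 9, 2, 11]  |boxes|=7  |leaves|=1  hit=P5

== RESULT ==
1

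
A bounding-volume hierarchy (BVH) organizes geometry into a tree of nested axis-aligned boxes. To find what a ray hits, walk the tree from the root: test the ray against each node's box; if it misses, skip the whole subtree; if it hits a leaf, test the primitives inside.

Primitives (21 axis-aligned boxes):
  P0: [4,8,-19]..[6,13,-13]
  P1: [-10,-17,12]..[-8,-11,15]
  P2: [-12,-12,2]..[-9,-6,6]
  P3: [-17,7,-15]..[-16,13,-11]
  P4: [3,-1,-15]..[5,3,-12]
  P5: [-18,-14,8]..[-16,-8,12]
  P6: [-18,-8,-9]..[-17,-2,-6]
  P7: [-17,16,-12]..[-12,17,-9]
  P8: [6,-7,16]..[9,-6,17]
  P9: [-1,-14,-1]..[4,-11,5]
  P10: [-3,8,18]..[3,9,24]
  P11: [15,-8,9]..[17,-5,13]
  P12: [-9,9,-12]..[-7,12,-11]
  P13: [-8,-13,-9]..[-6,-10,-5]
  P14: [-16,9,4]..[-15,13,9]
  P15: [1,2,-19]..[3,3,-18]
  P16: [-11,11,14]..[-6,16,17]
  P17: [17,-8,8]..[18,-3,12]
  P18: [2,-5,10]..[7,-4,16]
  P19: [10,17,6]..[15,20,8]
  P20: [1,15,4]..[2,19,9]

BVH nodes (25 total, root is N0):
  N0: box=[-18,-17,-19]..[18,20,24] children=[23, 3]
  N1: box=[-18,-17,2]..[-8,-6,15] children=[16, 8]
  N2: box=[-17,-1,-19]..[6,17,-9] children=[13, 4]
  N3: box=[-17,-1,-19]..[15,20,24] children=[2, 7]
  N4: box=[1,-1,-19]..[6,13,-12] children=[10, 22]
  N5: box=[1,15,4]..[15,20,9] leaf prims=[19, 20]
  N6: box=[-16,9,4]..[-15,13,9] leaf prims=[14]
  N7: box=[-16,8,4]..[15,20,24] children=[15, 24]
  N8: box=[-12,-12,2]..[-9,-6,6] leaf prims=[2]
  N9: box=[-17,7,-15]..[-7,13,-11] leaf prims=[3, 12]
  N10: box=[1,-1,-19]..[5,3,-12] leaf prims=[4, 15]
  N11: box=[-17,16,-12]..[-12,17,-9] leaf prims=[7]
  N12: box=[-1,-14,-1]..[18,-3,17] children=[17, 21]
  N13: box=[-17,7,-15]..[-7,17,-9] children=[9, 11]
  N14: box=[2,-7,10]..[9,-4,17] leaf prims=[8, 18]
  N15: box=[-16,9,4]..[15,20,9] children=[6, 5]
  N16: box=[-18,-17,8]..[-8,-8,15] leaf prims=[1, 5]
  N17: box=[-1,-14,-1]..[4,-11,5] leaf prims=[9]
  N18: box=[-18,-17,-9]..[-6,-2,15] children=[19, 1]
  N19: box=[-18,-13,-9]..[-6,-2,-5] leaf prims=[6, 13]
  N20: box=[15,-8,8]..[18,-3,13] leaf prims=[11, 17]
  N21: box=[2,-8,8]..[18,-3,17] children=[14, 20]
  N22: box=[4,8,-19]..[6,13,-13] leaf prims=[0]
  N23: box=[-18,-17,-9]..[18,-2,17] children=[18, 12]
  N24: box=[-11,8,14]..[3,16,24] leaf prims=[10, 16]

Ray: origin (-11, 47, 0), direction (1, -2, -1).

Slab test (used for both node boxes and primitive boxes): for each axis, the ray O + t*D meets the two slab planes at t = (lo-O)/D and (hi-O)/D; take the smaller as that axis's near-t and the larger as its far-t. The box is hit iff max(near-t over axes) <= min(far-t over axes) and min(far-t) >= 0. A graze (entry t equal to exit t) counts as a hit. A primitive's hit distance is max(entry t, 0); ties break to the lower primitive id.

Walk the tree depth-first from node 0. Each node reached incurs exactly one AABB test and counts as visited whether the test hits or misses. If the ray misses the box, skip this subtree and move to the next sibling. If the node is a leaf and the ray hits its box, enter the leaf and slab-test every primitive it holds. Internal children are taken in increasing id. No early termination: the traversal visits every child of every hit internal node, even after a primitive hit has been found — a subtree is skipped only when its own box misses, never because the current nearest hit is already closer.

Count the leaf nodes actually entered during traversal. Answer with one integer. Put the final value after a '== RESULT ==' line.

Trace the traversal:
N0 x:[-7,29] y:[27/2,32] z:[-24,19] -> hit [27/2,19], descend [3, 23]
  N3 x:[-6,26] y:[27/2,24] z:[-24,19] -> hit [27/2,19], descend [2, 7]
    N2 x:[-6,17] y:[15,24] z:[9,19] -> hit [15,17], descend [4, 13]
      N4 x:[12,17] y:[17,24] z:[12,19] -> hit [17,17], descend [10, 22]
        N10 x:[12,16] y:[22,24] z:[12,19] -> miss, prune
        N22 x:[15,17] y:[17,39/2] z:[13,19] -> hit [17,17] leaf, test {P0@t=17}
      N13 x:[-6,4] y:[15,20] z:[9,15] -> miss, prune
    N7 x:[-5,26] y:[27/2,39/2] z:[-24,-4] -> miss, prune
  N23 x:[-7,29] y:[49/2,32] z:[-17,9] -> miss, prune

Summary -> nodes [0, 3, 2, 4, 10, 22, 13, 7, 23]; box-tests=9; leaf-entries=1; first=P0

== RESULT ==
1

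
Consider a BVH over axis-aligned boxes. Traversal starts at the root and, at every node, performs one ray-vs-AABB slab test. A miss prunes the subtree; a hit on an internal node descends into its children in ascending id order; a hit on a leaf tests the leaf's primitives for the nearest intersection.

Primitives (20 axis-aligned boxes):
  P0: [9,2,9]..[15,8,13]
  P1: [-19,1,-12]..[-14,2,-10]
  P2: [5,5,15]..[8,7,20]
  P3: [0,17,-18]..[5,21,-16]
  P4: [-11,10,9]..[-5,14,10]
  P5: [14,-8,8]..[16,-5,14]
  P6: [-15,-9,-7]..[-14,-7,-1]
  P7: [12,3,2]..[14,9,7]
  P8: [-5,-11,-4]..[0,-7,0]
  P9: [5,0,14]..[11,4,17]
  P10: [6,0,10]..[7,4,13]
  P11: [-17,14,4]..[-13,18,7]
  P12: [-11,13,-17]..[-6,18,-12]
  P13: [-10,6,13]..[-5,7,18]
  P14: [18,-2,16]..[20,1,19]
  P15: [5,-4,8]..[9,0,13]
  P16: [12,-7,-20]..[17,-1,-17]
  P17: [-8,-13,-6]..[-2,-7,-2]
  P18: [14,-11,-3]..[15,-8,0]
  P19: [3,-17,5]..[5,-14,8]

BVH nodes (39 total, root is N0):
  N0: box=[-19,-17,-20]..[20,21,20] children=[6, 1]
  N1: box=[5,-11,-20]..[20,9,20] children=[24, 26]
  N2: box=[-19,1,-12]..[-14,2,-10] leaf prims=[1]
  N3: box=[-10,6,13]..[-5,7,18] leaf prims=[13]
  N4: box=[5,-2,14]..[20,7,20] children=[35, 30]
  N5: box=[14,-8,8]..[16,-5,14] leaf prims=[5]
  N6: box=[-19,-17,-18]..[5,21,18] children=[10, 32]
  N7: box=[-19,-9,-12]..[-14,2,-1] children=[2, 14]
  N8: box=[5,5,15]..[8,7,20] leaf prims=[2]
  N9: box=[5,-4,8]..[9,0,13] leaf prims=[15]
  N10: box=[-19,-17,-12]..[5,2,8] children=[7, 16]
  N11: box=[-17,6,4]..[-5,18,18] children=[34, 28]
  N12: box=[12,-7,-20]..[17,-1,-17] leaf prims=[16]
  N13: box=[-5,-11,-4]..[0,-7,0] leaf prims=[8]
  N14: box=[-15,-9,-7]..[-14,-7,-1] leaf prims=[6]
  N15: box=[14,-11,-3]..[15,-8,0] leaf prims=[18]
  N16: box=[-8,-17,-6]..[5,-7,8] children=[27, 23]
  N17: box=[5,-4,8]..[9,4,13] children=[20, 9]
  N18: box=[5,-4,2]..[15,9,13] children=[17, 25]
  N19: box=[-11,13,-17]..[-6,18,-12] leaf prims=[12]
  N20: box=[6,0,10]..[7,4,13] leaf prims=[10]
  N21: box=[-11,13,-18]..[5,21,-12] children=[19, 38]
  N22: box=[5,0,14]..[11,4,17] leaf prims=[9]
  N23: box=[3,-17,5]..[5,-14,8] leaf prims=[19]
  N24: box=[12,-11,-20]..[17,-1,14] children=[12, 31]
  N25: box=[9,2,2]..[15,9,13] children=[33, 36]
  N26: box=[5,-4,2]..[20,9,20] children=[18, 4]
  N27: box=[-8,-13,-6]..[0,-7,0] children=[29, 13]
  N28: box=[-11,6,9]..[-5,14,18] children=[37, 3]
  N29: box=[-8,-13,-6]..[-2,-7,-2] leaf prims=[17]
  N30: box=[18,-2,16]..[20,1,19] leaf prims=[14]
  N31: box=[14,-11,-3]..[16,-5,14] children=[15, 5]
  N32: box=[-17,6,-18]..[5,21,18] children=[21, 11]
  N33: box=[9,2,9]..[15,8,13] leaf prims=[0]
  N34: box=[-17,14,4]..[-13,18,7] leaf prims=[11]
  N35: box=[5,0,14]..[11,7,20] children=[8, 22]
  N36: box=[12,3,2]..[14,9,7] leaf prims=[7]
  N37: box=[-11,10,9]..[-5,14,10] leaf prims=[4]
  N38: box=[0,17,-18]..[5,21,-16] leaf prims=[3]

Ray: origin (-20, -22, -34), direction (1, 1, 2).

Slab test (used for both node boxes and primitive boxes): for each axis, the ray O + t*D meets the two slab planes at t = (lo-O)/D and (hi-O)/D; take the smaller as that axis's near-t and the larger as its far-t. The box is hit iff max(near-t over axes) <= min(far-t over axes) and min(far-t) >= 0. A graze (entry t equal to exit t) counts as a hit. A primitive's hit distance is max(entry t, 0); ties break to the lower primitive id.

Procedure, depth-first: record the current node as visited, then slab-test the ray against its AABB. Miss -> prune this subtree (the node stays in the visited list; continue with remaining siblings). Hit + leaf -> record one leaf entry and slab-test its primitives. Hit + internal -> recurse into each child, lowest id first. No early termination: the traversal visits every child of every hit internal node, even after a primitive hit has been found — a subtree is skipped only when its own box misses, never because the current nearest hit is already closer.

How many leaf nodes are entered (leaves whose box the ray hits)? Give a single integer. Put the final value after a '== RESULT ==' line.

Trace the traversal:
N0 x:[1,40] y:[5,43] z:[7,27] -> hit [7,27], descend [1, 6]
  N1 x:[25,40] y:[11,31] z:[7,27] -> hit [25,27], descend [24, 26]
    N24 x:[32,37] y:[11,21] z:[7,24] -> miss, prune
    N26 x:[25,40] y:[18,31] z:[18,27] -> hit [25,27], descend [4, 18]
      N4 x:[25,40] y:[20,29] z:[24,27] -> hit [25,27], descend [30, 35]
        N30 x:[38,40] y:[20,23] z:[25,53/2] -> miss, prune
        N35 x:[25,31] y:[22,29] z:[24,27] -> hit [25,27], descend [8, 22]
          N8 x:[25,28] y:[27,29] z:[49/2,27] -> hit [27,27] leaf, test {P2@t=27}
          N22 x:[25,31] y:[22,26] z:[24,51/2] -> hit [25,51/2] leaf, test {P9@t=25}
      N18 x:[25,35] y:[18,31] z:[18,47/2] -> miss, prune
  N6 x:[1,25] y:[5,43] z:[8,26] -> hit [8,25], descend [10, 32]
    N10 x:[1,25] y:[5,24] z:[11,21] -> hit [11,21], descend [7, 16]
      N7 x:[1,6] y:[13,24] z:[11,33/2] -> miss, prune
      N16 x:[12,25] y:[5,15] z:[14,21] -> hit [14,15], descend [23, 27]
        N23 x:[23,25] y:[5,8] z:[39/2,21] -> miss, prune
        N27 x:[12,20] y:[9,15] z:[14,17] -> hit [14,15], descend [13, 29]
          N13 x:[15,20] y:[11,15] z:[15,17] -> hit [15,15] leaf, test {P8@t=15}
          N29 x:[12,18] y:[9,15] z:[14,16] -> hit [14,15] leaf, test {P17@t=14}
    N32 x:[3,25] y:[28,43] z:[8,26] -> miss, prune

19 AABB tests over nodes [0, 1, 24, 26, 4, 30, 35, 8, 22, 18, 6, 10, 7, 16, 23, 27, 13, 29, 32]; 4 leaves entered; closest P17.

== RESULT ==
4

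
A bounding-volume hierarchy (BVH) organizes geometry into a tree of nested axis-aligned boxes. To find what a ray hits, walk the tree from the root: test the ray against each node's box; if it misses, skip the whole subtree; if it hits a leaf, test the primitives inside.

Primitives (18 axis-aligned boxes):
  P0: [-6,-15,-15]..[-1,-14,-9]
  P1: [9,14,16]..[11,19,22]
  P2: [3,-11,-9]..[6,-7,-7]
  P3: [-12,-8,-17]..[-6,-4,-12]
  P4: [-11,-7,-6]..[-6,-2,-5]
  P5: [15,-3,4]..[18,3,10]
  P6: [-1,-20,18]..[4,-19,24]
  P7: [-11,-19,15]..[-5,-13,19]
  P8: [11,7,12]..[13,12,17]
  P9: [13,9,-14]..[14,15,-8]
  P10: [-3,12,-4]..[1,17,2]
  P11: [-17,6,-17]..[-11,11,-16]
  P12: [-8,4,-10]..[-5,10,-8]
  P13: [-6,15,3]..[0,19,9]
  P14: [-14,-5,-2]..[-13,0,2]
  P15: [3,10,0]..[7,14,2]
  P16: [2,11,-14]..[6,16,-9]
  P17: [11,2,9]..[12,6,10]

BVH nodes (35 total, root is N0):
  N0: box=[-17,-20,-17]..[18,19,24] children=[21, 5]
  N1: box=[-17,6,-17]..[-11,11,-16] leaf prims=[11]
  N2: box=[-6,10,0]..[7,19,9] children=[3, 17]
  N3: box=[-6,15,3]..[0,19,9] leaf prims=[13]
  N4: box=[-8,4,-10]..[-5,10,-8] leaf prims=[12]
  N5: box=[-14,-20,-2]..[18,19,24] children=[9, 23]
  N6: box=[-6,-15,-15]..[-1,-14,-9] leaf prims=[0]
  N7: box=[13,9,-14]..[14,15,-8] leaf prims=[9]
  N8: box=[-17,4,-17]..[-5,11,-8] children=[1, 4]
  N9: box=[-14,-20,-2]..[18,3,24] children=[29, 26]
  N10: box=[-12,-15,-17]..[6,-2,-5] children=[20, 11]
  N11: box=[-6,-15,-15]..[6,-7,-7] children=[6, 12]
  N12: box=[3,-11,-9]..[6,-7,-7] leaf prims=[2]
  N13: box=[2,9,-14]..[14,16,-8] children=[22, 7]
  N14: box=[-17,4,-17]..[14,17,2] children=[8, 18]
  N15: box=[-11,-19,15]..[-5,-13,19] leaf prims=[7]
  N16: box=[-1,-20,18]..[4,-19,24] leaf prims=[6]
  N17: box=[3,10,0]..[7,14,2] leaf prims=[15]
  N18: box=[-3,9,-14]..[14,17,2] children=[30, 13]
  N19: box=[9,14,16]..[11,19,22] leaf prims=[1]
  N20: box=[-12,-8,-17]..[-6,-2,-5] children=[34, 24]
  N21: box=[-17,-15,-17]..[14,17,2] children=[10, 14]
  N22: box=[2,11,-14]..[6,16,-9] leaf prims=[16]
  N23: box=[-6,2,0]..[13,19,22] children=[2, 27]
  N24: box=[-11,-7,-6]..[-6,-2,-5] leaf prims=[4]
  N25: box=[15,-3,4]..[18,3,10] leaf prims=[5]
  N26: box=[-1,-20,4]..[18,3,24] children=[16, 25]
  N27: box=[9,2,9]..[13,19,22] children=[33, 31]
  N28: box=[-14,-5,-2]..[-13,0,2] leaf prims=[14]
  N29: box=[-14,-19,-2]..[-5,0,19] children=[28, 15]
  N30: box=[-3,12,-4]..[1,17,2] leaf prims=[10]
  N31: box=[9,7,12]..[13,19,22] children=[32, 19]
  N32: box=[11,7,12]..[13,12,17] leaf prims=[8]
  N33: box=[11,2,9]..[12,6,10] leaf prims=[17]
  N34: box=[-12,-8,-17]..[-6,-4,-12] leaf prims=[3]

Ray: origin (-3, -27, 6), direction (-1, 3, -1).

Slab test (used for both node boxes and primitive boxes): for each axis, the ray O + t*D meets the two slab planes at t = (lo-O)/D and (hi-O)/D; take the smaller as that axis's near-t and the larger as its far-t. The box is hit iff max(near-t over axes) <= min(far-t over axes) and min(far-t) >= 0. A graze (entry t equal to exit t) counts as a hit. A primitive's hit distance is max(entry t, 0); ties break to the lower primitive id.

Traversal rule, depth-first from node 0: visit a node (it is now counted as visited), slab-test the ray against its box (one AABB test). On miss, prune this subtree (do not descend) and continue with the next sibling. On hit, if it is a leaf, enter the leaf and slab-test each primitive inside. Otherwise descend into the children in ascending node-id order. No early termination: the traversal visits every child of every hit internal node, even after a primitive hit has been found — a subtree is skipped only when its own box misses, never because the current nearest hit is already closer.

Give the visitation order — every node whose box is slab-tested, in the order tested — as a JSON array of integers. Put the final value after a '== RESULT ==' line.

Traverse from the root:
N0 x:[-21,14] y:[7/3,46/3] z:[-18,23] -> hit [7/3,14], descend [5, 21]
  N5 x:[-21,11] y:[7/3,46/3] z:[-18,8] -> hit [7/3,8], descend [9, 23]
    N9 x:[-21,11] y:[7/3,10] z:[-18,8] -> hit [7/3,8], descend [26, 29]
      N26 x:[-21,-2] y:[7/3,10] z:[-18,2] -> miss, prune
      N29 x:[2,11] y:[8/3,9] z:[-13,8] -> hit [8/3,8], descend [15, 28]
        N15 x:[2,8] y:[8/3,14/3] z:[-13,-9] -> miss, prune
        N28 x:[10,11] y:[22/3,9] z:[4,8] -> miss, prune
    N23 x:[-16,3] y:[29/3,46/3] z:[-16,6] -> miss, prune
  N21 x:[-17,14] y:[4,44/3] z:[4,23] -> hit [4,14], descend [10, 14]
    N10 x:[-9,9] y:[4,25/3] z:[11,23] -> miss, prune
    N14 x:[-17,14] y:[31/3,44/3] z:[4,23] -> hit [31/3,14], descend [8, 18]
      N8 x:[2,14] y:[31/3,38/3] z:[14,23] -> miss, prune
      N18 x:[-17,0] y:[12,44/3] z:[4,20] -> miss, prune

13 AABB tests over nodes [0, 5, 9, 26, 29, 15, 28, 23, 21, 10, 14, 8, 18]; 0 leaves entered; closest miss.

== RESULT ==
[0, 5, 9, 26, 29, 15, 28, 23, 21, 10, 14, 8, 18]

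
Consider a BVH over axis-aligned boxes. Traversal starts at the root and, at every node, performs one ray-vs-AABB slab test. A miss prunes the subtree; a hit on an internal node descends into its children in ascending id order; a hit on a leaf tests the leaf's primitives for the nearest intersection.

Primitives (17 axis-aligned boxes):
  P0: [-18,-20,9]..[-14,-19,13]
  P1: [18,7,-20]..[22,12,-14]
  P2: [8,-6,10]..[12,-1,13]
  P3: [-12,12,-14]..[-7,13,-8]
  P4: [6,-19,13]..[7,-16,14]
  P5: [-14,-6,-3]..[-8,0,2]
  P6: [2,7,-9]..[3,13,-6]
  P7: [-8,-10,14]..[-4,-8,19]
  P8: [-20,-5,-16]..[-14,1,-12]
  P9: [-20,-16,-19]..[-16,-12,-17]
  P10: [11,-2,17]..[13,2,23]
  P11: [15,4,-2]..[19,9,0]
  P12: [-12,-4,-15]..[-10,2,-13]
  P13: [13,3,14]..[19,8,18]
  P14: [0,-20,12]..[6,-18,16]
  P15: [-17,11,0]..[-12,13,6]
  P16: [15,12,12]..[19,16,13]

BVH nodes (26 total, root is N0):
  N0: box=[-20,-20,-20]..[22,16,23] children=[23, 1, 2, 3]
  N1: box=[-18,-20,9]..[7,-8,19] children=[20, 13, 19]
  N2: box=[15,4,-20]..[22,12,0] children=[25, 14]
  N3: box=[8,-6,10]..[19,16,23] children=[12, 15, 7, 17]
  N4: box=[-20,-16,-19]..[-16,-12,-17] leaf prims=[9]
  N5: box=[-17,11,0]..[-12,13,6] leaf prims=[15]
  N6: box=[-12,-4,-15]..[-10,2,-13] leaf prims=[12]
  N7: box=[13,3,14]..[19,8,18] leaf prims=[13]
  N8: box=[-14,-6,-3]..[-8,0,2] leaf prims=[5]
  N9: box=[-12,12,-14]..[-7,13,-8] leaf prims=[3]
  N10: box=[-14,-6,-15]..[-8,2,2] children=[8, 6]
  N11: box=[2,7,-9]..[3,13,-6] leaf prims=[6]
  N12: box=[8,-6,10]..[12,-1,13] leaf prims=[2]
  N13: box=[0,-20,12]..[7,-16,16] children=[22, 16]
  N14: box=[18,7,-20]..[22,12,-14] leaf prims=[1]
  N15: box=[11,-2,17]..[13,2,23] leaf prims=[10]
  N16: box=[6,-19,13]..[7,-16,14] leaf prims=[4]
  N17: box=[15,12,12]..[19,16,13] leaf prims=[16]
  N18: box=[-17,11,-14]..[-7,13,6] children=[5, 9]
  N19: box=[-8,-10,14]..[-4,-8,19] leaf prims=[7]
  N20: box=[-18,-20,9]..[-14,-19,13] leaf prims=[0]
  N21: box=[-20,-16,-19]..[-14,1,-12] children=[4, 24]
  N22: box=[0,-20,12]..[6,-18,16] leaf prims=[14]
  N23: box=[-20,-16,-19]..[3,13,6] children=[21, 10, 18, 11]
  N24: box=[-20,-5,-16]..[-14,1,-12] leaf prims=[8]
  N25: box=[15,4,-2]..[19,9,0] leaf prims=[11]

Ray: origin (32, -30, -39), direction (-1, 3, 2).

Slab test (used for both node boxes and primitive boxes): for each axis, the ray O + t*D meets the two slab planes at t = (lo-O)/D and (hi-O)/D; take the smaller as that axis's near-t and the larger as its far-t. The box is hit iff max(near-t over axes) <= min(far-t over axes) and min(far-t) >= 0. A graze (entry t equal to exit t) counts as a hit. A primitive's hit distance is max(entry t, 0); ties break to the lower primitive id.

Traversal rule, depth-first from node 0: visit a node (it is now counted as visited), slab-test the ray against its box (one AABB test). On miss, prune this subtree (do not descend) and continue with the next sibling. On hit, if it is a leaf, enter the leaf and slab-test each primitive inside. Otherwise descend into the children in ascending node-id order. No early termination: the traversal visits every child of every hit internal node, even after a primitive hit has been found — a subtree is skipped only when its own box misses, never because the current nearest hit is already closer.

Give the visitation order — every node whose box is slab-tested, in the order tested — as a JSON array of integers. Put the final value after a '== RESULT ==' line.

Walk:
N0 x:[10,52] y:[10/3,46/3] z:[19/2,31] -> hit [10,46/3], descend [1, 2, 3, 23]
  N1 x:[25,50] y:[10/3,22/3] z:[24,29] -> miss, prune
  N2 x:[10,17] y:[34/3,14] z:[19/2,39/2] -> hit [34/3,14], descend [14, 25]
    N14 x:[10,14] y:[37/3,14] z:[19/2,25/2] -> hit [37/3,25/2] leaf, test {P1@t=37/3}
    N25 x:[13,17] y:[34/3,13] z:[37/2,39/2] -> miss, prune
  N3 x:[13,24] y:[8,46/3] z:[49/2,31] -> miss, prune
  N23 x:[29,52] y:[14/3,43/3] z:[10,45/2] -> miss, prune

Visited [0, 1, 2, 14, 25, 3, 23]. Tests: 7 box, 1 leaf. Nearest: P1.

== RESULT ==
[0, 1, 2, 14, 25, 3, 23]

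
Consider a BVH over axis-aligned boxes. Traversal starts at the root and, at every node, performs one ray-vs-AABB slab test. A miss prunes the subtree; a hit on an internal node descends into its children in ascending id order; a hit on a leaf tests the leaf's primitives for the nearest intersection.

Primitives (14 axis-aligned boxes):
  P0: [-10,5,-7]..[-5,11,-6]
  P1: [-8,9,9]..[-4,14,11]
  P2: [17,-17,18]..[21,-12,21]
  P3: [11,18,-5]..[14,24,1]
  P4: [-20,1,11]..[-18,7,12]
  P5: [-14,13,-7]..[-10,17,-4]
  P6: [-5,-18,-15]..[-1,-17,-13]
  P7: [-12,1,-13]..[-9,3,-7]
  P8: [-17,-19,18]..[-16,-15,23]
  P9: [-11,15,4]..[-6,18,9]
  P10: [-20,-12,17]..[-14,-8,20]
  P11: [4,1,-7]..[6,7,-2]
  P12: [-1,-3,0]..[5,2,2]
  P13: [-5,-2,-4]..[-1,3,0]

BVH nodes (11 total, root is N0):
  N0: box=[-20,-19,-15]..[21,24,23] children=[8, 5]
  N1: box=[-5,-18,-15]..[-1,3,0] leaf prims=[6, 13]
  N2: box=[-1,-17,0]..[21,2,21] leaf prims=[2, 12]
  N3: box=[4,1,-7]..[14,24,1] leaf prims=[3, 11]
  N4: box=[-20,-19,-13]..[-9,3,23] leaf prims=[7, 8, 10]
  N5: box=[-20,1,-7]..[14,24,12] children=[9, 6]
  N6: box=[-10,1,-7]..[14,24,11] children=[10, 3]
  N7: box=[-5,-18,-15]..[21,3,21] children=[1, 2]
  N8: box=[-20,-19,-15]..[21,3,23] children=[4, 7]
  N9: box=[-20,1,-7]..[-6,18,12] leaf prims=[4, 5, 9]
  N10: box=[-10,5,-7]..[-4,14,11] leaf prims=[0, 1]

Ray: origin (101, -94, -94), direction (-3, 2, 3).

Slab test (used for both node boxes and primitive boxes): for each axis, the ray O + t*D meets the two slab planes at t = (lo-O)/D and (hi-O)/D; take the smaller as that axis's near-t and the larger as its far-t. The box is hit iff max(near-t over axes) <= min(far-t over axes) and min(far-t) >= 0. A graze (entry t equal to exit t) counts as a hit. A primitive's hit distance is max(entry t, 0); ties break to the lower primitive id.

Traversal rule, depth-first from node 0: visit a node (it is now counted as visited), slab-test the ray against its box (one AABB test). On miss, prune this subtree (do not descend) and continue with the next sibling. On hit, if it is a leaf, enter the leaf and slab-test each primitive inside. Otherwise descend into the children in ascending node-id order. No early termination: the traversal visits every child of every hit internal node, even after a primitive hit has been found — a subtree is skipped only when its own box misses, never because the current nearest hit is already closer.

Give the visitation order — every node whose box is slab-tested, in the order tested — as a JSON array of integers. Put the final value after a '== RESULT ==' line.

Trace the traversal:
N0 x:[80/3,121/3] y:[75/2,59] z:[79/3,39] -> hit [75/2,39], descend [5, 8]
  N5 x:[29,121/3] y:[95/2,59] z:[29,106/3] -> miss, prune
  N8 x:[80/3,121/3] y:[75/2,97/2] z:[79/3,39] -> hit [75/2,39], descend [4, 7]
    N4 x:[110/3,121/3] y:[75/2,97/2] z:[27,39] -> hit [75/2,39] leaf, test {P7(miss), P8@t=39, P10(miss)}
    N7 x:[80/3,106/3] y:[38,97/2] z:[79/3,115/3] -> miss, prune

order=[0, 5, 8, 4, 7]  |boxes|=5  |leaves|=1  hit=P8

== RESULT ==
[0, 5, 8, 4, 7]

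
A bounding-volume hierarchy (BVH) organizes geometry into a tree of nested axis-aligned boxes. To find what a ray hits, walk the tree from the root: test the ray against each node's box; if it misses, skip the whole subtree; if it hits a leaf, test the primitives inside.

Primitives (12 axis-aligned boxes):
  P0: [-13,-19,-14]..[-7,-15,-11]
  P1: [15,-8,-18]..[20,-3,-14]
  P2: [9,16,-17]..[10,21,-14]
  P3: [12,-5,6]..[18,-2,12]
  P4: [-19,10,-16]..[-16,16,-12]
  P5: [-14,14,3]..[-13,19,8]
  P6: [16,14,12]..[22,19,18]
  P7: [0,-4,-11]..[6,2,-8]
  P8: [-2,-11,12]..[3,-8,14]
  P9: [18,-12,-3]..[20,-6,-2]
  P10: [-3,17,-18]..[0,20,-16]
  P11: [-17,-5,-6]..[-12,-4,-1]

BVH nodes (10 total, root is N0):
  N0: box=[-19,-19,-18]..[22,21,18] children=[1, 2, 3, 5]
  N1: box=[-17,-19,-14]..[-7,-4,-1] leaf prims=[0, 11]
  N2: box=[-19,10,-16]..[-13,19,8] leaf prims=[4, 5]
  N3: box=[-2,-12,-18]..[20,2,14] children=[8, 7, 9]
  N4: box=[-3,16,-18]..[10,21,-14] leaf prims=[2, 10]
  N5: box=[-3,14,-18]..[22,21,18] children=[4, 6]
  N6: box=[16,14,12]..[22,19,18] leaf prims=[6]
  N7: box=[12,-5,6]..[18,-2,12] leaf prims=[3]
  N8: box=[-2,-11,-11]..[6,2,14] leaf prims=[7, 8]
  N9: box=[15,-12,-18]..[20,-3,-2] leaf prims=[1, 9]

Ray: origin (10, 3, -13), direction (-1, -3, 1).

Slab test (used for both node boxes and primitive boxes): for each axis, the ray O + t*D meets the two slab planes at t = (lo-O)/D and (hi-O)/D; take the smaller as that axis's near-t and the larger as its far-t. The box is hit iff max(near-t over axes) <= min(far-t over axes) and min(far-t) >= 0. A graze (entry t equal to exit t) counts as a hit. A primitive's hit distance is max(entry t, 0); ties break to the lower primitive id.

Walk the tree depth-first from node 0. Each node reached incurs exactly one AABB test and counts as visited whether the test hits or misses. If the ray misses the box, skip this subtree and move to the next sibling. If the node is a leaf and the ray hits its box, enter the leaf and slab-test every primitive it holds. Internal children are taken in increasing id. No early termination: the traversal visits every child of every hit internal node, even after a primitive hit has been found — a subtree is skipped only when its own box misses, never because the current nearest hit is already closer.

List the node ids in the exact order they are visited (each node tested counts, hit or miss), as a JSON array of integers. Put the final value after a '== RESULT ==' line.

Walk:
N0 x:[-12,29] y:[-6,22/3] z:[-5,31] -> hit [-5,22/3], descend [1, 2, 3, 5]
  N1 x:[17,27] y:[7/3,22/3] z:[-1,12] -> miss, prune
  N2 x:[23,29] y:[-16/3,-7/3] z:[-3,21] -> miss, prune
  N3 x:[-10,12] y:[1/3,5] z:[-5,27] -> hit [1/3,5], descend [7, 8, 9]
    N7 x:[-8,-2] y:[5/3,8/3] z:[19,25] -> miss, prune
    N8 x:[4,12] y:[1/3,14/3] z:[2,27] -> hit [4,14/3] leaf, test {P7(miss), P8(miss)}
    N9 x:[-10,-5] y:[2,5] z:[-5,11] -> miss, prune
  N5 x:[-12,13] y:[-6,-11/3] z:[-5,31] -> miss, prune

Visited [0, 1, 2, 3, 7, 8, 9, 5]. Tests: 8 box, 1 leaf. Nearest: miss.

== RESULT ==
[0, 1, 2, 3, 7, 8, 9, 5]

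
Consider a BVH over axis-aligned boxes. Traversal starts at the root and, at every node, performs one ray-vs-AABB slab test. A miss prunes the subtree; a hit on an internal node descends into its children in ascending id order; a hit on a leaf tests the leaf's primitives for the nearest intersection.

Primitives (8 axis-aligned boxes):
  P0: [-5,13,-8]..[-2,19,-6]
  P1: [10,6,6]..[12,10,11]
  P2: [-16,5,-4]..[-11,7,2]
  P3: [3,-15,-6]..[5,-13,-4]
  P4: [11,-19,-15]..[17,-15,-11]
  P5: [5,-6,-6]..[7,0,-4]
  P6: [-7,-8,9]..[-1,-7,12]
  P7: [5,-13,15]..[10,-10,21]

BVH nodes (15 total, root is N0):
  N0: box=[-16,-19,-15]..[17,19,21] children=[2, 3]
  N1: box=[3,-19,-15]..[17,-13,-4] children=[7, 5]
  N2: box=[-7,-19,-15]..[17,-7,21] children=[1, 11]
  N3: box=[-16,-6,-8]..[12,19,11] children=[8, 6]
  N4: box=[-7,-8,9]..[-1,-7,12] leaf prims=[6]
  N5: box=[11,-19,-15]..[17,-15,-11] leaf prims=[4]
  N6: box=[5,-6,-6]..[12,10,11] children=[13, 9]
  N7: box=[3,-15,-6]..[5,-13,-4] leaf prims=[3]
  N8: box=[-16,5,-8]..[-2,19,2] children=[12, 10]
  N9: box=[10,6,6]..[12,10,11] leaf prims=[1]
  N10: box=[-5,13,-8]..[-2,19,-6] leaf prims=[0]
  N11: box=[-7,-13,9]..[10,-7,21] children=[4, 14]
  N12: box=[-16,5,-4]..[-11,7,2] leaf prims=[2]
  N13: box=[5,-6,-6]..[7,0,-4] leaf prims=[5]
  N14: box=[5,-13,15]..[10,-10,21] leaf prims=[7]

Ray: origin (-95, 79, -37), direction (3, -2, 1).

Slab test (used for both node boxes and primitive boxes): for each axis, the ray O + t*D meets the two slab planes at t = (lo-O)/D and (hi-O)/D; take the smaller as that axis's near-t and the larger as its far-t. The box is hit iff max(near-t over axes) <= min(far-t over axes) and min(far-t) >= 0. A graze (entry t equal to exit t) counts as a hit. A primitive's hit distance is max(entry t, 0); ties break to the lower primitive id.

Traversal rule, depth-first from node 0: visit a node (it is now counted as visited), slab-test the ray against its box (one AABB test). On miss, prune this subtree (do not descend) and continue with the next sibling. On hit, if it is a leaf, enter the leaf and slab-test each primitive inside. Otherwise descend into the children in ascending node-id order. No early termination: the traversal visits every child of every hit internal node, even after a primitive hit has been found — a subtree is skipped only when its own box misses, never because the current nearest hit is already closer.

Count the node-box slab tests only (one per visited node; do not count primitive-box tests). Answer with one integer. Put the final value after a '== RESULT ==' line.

Traverse from the root:
N0 x:[79/3,112/3] y:[30,49] z:[22,58] -> hit [30,112/3], descend [2, 3]
  N2 x:[88/3,112/3] y:[43,49] z:[22,58] -> miss, prune
  N3 x:[79/3,107/3] y:[30,85/2] z:[29,48] -> hit [30,107/3], descend [6, 8]
    N6 x:[100/3,107/3] y:[69/2,85/2] z:[31,48] -> hit [69/2,107/3], descend [9, 13]
      N9 x:[35,107/3] y:[69/2,73/2] z:[43,48] -> miss, prune
      N13 x:[100/3,34] y:[79/2,85/2] z:[31,33] -> miss, prune
    N8 x:[79/3,31] y:[30,37] z:[29,39] -> hit [30,31], descend [10, 12]
      N10 x:[30,31] y:[30,33] z:[29,31] -> hit [30,31] leaf, test {P0@t=30}
      N12 x:[79/3,28] y:[36,37] z:[33,39] -> miss, prune

order=[0, 2, 3, 6, 9, 13, 8, 10, 12]  |boxes|=9  |leaves|=1  hit=P0

== RESULT ==
9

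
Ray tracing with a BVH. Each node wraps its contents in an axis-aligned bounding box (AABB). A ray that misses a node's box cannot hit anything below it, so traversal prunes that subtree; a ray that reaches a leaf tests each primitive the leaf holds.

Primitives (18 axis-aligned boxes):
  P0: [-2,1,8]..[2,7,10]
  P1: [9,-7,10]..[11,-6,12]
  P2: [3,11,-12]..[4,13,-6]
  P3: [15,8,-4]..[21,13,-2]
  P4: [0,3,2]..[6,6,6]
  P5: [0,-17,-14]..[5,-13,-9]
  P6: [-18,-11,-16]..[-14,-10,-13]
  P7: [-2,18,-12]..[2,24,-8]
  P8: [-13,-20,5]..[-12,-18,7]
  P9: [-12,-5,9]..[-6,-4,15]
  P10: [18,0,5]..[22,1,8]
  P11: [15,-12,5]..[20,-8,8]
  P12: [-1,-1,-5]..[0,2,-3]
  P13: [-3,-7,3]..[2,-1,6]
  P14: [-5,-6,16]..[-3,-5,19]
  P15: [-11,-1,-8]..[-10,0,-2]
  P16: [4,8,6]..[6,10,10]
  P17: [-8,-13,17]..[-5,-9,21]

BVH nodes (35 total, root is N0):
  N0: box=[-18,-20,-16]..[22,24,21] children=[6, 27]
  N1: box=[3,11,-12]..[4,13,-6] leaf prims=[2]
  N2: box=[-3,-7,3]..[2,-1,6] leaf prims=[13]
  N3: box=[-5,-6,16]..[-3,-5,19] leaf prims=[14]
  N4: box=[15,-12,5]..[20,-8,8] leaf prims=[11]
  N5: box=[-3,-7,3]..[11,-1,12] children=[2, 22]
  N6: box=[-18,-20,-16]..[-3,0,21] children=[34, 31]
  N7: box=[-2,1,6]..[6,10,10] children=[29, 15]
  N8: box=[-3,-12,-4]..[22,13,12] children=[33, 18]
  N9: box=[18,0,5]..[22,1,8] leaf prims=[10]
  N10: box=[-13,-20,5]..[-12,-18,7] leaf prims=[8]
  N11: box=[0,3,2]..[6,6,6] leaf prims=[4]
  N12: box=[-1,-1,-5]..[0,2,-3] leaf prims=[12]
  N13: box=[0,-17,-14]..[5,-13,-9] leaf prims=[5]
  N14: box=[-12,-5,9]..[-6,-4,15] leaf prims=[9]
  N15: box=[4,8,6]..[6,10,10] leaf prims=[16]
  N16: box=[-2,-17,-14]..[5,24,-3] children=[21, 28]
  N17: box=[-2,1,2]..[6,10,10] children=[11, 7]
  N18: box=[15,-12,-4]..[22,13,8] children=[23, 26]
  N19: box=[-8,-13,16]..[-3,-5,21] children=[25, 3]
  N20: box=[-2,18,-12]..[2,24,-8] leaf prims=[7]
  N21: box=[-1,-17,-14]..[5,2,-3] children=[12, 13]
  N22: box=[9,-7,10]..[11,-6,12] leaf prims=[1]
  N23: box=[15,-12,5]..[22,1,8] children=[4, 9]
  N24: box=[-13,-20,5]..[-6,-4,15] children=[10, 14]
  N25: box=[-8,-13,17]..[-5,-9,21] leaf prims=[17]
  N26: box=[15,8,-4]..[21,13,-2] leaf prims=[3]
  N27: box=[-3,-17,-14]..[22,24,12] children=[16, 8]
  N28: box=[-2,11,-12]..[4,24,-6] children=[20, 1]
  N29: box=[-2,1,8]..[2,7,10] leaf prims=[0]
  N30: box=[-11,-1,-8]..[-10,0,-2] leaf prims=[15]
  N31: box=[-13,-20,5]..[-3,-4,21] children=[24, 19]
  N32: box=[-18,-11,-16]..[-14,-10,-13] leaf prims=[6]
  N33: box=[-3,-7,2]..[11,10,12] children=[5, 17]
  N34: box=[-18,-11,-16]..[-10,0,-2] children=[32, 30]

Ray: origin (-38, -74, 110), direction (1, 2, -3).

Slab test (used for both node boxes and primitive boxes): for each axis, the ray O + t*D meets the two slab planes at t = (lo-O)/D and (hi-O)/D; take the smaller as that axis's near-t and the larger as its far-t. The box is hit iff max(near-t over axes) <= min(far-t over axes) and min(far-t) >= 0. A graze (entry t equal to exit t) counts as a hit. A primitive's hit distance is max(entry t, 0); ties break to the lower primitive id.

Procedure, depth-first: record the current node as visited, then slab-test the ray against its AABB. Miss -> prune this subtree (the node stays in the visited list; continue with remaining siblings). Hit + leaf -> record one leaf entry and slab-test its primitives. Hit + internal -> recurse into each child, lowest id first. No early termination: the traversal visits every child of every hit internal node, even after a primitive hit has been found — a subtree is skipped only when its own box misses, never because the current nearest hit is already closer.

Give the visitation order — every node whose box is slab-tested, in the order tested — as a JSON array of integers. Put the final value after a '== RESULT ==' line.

Walk:
N0 x:[20,60] y:[27,49] z:[89/3,42] -> hit [89/3,42], descend [6, 27]
  N6 x:[20,35] y:[27,37] z:[89/3,42] -> hit [89/3,35], descend [31, 34]
    N31 x:[25,35] y:[27,35] z:[89/3,35] -> hit [89/3,35], descend [19, 24]
      N19 x:[30,35] y:[61/2,69/2] z:[89/3,94/3] -> hit [61/2,94/3], descend [3, 25]
        N3 x:[33,35] y:[34,69/2] z:[91/3,94/3] -> miss, prune
        N25 x:[30,33] y:[61/2,65/2] z:[89/3,31] -> hit [61/2,31] leaf, test {P17@t=61/2}
      N24 x:[25,32] y:[27,35] z:[95/3,35] -> hit [95/3,32], descend [10, 14]
        N10 x:[25,26] y:[27,28] z:[103/3,35] -> miss, prune
        N14 x:[26,32] y:[69/2,35] z:[95/3,101/3] -> miss, prune
    N34 x:[20,28] y:[63/2,37] z:[112/3,42] -> miss, prune
  N27 x:[35,60] y:[57/2,49] z:[98/3,124/3] -> hit [35,124/3], descend [8, 16]
    N8 x:[35,60] y:[31,87/2] z:[98/3,38] -> hit [35,38], descend [18, 33]
      N18 x:[53,60] y:[31,87/2] z:[34,38] -> miss, prune
      N33 x:[35,49] y:[67/2,42] z:[98/3,36] -> hit [35,36], descend [5, 17]
        N5 x:[35,49] y:[67/2,73/2] z:[98/3,107/3] -> hit [35,107/3], descend [2, 22]
          N2 x:[35,40] y:[67/2,73/2] z:[104/3,107/3] -> hit [35,107/3] leaf, test {P13@t=35}
          N22 x:[47,49] y:[67/2,34] z:[98/3,100/3] -> miss, prune
        N17 x:[36,44] y:[75/2,42] z:[100/3,36] -> miss, prune
    N16 x:[36,43] y:[57/2,49] z:[113/3,124/3] -> hit [113/3,124/3], descend [21, 28]
      N21 x:[37,43] y:[57/2,38] z:[113/3,124/3] -> hit [113/3,38], descend [12, 13]
        N12 x:[37,38] y:[73/2,38] z:[113/3,115/3] -> hit [113/3,38] leaf, test {P12@t=113/3}
        N13 x:[38,43] y:[57/2,61/2] z:[119/3,124/3] -> miss, prune
      N28 x:[36,42] y:[85/2,49] z:[116/3,122/3] -> miss, prune

Visited [0, 6, 31, 19, 3, 25, 24, 10, 14, 34, 27, 8, 18, 33, 5, 2, 22, 17, 16, 21, 12, 13, 28]. Tests: 23 box, 3 leaf. Nearest: P17.

== RESULT ==
[0, 6, 31, 19, 3, 25, 24, 10, 14, 34, 27, 8, 18, 33, 5, 2, 22, 17, 16, 21, 12, 13, 28]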